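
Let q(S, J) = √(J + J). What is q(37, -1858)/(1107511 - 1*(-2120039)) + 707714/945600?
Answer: 353857/472800 + I*√929/1613775 ≈ 0.74843 + 1.8887e-5*I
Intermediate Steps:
q(S, J) = √2*√J (q(S, J) = √(2*J) = √2*√J)
q(37, -1858)/(1107511 - 1*(-2120039)) + 707714/945600 = (√2*√(-1858))/(1107511 - 1*(-2120039)) + 707714/945600 = (√2*(I*√1858))/(1107511 + 2120039) + 707714*(1/945600) = (2*I*√929)/3227550 + 353857/472800 = (2*I*√929)*(1/3227550) + 353857/472800 = I*√929/1613775 + 353857/472800 = 353857/472800 + I*√929/1613775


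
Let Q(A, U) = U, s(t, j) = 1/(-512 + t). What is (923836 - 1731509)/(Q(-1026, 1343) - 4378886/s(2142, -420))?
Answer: 807673/7137582837 ≈ 0.00011316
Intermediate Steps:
(923836 - 1731509)/(Q(-1026, 1343) - 4378886/s(2142, -420)) = (923836 - 1731509)/(1343 - 4378886/(1/(-512 + 2142))) = -807673/(1343 - 4378886/(1/1630)) = -807673/(1343 - 4378886/1/1630) = -807673/(1343 - 4378886*1630) = -807673/(1343 - 7137584180) = -807673/(-7137582837) = -807673*(-1/7137582837) = 807673/7137582837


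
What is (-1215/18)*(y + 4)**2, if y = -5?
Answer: -135/2 ≈ -67.500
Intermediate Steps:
(-1215/18)*(y + 4)**2 = (-1215/18)*(-5 + 4)**2 = -1215/18*(-1)**2 = -15*9/2*1 = -135/2*1 = -135/2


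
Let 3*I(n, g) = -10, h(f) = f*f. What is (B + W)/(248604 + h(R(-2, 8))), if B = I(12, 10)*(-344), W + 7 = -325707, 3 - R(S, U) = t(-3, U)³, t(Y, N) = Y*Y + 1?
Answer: -973702/3727839 ≈ -0.26120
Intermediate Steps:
t(Y, N) = 1 + Y² (t(Y, N) = Y² + 1 = 1 + Y²)
R(S, U) = -997 (R(S, U) = 3 - (1 + (-3)²)³ = 3 - (1 + 9)³ = 3 - 1*10³ = 3 - 1*1000 = 3 - 1000 = -997)
W = -325714 (W = -7 - 325707 = -325714)
h(f) = f²
I(n, g) = -10/3 (I(n, g) = (⅓)*(-10) = -10/3)
B = 3440/3 (B = -10/3*(-344) = 3440/3 ≈ 1146.7)
(B + W)/(248604 + h(R(-2, 8))) = (3440/3 - 325714)/(248604 + (-997)²) = -973702/(3*(248604 + 994009)) = -973702/3/1242613 = -973702/3*1/1242613 = -973702/3727839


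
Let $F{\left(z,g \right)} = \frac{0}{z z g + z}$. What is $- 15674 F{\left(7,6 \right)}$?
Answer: $0$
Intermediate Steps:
$F{\left(z,g \right)} = 0$ ($F{\left(z,g \right)} = \frac{0}{z^{2} g + z} = \frac{0}{g z^{2} + z} = \frac{0}{z + g z^{2}} = 0$)
$- 15674 F{\left(7,6 \right)} = \left(-15674\right) 0 = 0$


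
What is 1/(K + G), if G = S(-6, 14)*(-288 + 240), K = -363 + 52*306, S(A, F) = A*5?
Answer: 1/16989 ≈ 5.8862e-5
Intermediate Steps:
S(A, F) = 5*A
K = 15549 (K = -363 + 15912 = 15549)
G = 1440 (G = (5*(-6))*(-288 + 240) = -30*(-48) = 1440)
1/(K + G) = 1/(15549 + 1440) = 1/16989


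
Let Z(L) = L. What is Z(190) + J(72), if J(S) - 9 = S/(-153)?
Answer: 3375/17 ≈ 198.53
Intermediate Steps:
J(S) = 9 - S/153 (J(S) = 9 + S/(-153) = 9 + S*(-1/153) = 9 - S/153)
Z(190) + J(72) = 190 + (9 - 1/153*72) = 190 + (9 - 8/17) = 190 + 145/17 = 3375/17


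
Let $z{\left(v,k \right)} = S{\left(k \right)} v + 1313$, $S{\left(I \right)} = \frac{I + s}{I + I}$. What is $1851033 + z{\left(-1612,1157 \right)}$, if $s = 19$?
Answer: $\frac{164785882}{89} \approx 1.8515 \cdot 10^{6}$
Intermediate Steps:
$S{\left(I \right)} = \frac{19 + I}{2 I}$ ($S{\left(I \right)} = \frac{I + 19}{I + I} = \frac{19 + I}{2 I}$)
$z{\left(v,k \right)} = 1313 + \frac{v \left(19 + k\right)}{2 k}$ ($z{\left(v,k \right)} = \frac{19 + k}{2 k} v + 1313 = \frac{v \left(19 + k\right)}{2 k} + 1313 = 1313 + \frac{v \left(19 + k\right)}{2 k}$)
$1851033 + z{\left(-1612,1157 \right)} = 1851033 + \frac{2626 \cdot 1157 - 1612 \left(19 + 1157\right)}{2 \cdot 1157} = 1851033 + \frac{1}{2} \cdot \frac{1}{1157} \left(3038282 - 1895712\right) = 1851033 + \frac{1}{2} \cdot \frac{1}{1157} \cdot 1142570 = 1851033 + \frac{43945}{89} = \frac{164785882}{89}$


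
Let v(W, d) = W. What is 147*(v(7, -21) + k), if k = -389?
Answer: -56154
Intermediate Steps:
147*(v(7, -21) + k) = 147*(7 - 389) = 147*(-382) = -56154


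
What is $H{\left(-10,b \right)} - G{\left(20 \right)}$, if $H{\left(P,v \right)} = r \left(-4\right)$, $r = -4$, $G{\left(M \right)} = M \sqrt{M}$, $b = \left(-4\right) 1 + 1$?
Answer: $16 - 40 \sqrt{5} \approx -73.443$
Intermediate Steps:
$b = -3$ ($b = -4 + 1 = -3$)
$G{\left(M \right)} = M^{\frac{3}{2}}$
$H{\left(P,v \right)} = 16$ ($H{\left(P,v \right)} = \left(-4\right) \left(-4\right) = 16$)
$H{\left(-10,b \right)} - G{\left(20 \right)} = 16 - 20^{\frac{3}{2}} = 16 - 40 \sqrt{5}$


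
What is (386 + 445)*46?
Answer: 38226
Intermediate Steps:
(386 + 445)*46 = 831*46 = 38226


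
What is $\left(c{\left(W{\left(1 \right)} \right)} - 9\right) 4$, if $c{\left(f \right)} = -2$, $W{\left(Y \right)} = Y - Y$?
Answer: $-44$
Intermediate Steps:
$W{\left(Y \right)} = 0$
$\left(c{\left(W{\left(1 \right)} \right)} - 9\right) 4 = \left(-2 - 9\right) 4 = \left(-11\right) 4 = -44$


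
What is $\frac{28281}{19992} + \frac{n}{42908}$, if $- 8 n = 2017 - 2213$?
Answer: $\frac{2975419}{2102492} \approx 1.4152$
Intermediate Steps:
$n = \frac{49}{2}$ ($n = - \frac{2017 - 2213}{8} = \left(- \frac{1}{8}\right) \left(-196\right) = \frac{49}{2} \approx 24.5$)
$\frac{28281}{19992} + \frac{n}{42908} = \frac{28281}{19992} + \frac{49}{2 \cdot 42908} = 28281 \cdot \frac{1}{19992} + \frac{49}{2} \cdot \frac{1}{42908} = \frac{9427}{6664} + \frac{49}{85816} = \frac{2975419}{2102492}$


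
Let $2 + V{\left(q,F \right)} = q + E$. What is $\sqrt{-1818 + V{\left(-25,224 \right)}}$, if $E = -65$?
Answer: $i \sqrt{1910} \approx 43.704 i$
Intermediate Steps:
$V{\left(q,F \right)} = -67 + q$ ($V{\left(q,F \right)} = -2 + \left(q - 65\right) = -2 + \left(-65 + q\right) = -67 + q$)
$\sqrt{-1818 + V{\left(-25,224 \right)}} = \sqrt{-1818 - 92} = \sqrt{-1910} = i \sqrt{1910}$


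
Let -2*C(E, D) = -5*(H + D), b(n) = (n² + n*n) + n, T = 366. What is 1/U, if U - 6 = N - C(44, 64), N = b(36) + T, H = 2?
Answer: 1/2835 ≈ 0.00035273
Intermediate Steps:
b(n) = n + 2*n² (b(n) = (n² + n²) + n = 2*n² + n = n + 2*n²)
C(E, D) = 5 + 5*D/2 (C(E, D) = -(-5)*(2 + D)/2 = -(-10 - 5*D)/2 = 5 + 5*D/2)
N = 2994 (N = 36*(1 + 2*36) + 366 = 36*(1 + 72) + 366 = 36*73 + 366 = 2628 + 366 = 2994)
U = 2835 (U = 6 + (2994 - (5 + (5/2)*64)) = 6 + (2994 - (5 + 160)) = 6 + (2994 - 1*165) = 6 + (2994 - 165) = 6 + 2829 = 2835)
1/U = 1/2835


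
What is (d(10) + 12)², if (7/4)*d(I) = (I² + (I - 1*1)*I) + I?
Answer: 781456/49 ≈ 15948.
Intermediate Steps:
d(I) = 4*I/7 + 4*I²/7 + 4*I*(-1 + I)/7 (d(I) = 4*((I² + (I - 1*1)*I) + I)/7 = 4*((I² + (I - 1)*I) + I)/7 = 4*((I² + (-1 + I)*I) + I)/7 = 4*((I² + I*(-1 + I)) + I)/7 = 4*(I + I² + I*(-1 + I))/7 = 4*I/7 + 4*I²/7 + 4*I*(-1 + I)/7)
(d(10) + 12)² = ((8/7)*10² + 12)² = ((8/7)*100 + 12)² = (800/7 + 12)² = (884/7)² = 781456/49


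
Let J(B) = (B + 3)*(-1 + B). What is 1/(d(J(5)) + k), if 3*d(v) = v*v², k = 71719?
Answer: 3/247925 ≈ 1.2100e-5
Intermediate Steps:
J(B) = (-1 + B)*(3 + B) (J(B) = (3 + B)*(-1 + B) = (-1 + B)*(3 + B))
d(v) = v³/3 (d(v) = (v*v²)/3 = v³/3)
1/(d(J(5)) + k) = 1/((-3 + 5² + 2*5)³/3 + 71719) = 1/((-3 + 25 + 10)³/3 + 71719) = 1/((⅓)*32³ + 71719) = 1/((⅓)*32768 + 71719) = 1/(32768/3 + 71719) = 1/(247925/3) = 3/247925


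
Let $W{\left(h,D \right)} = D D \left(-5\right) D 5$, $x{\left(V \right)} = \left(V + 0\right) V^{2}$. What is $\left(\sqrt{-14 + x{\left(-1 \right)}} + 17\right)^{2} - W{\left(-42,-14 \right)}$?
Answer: $-68326 + 34 i \sqrt{15} \approx -68326.0 + 131.68 i$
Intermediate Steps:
$x{\left(V \right)} = V^{3}$ ($x{\left(V \right)} = V V^{2} = V^{3}$)
$W{\left(h,D \right)} = - 25 D^{3}$ ($W{\left(h,D \right)} = D - 5 D D 5 = D \left(- 5 D^{2}\right) 5 = - 5 D^{3} \cdot 5 = - 25 D^{3}$)
$\left(\sqrt{-14 + x{\left(-1 \right)}} + 17\right)^{2} - W{\left(-42,-14 \right)} = \left(\sqrt{-14 + \left(-1\right)^{3}} + 17\right)^{2} - - 25 \left(-14\right)^{3} = \left(\sqrt{-14 - 1} + 17\right)^{2} - \left(-25\right) \left(-2744\right) = \left(\sqrt{-15} + 17\right)^{2} - 68600 = \left(i \sqrt{15} + 17\right)^{2} - 68600 = \left(17 + i \sqrt{15}\right)^{2} - 68600 = -68600 + \left(17 + i \sqrt{15}\right)^{2}$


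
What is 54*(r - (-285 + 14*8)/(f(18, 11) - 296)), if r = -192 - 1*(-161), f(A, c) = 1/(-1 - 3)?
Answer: -673686/395 ≈ -1705.5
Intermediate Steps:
f(A, c) = -¼ (f(A, c) = 1/(-4) = -¼)
r = -31 (r = -192 + 161 = -31)
54*(r - (-285 + 14*8)/(f(18, 11) - 296)) = 54*(-31 - (-285 + 14*8)/(-¼ - 296)) = 54*(-31 - (-285 + 112)/(-1185/4)) = 54*(-31 - (-173)*(-4)/1185) = 54*(-31 - 1*692/1185) = 54*(-31 - 692/1185) = 54*(-37427/1185) = -673686/395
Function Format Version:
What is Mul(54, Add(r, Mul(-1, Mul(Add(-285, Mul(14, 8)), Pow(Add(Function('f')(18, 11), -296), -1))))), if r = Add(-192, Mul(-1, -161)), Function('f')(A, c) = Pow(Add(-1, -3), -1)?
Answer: Rational(-673686, 395) ≈ -1705.5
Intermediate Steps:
Function('f')(A, c) = Rational(-1, 4) (Function('f')(A, c) = Pow(-4, -1) = Rational(-1, 4))
r = -31 (r = Add(-192, 161) = -31)
Mul(54, Add(r, Mul(-1, Mul(Add(-285, Mul(14, 8)), Pow(Add(Function('f')(18, 11), -296), -1))))) = Mul(54, Add(-31, Mul(-1, Mul(Add(-285, Mul(14, 8)), Pow(Add(Rational(-1, 4), -296), -1))))) = Mul(54, Add(-31, Mul(-1, Mul(Add(-285, 112), Pow(Rational(-1185, 4), -1))))) = Mul(54, Add(-31, Mul(-1, Mul(-173, Rational(-4, 1185))))) = Mul(54, Add(-31, Mul(-1, Rational(692, 1185)))) = Mul(54, Add(-31, Rational(-692, 1185))) = Mul(54, Rational(-37427, 1185)) = Rational(-673686, 395)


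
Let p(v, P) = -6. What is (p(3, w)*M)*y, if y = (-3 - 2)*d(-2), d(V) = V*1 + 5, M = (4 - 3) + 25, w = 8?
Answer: 2340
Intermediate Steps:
M = 26 (M = 1 + 25 = 26)
d(V) = 5 + V (d(V) = V + 5 = 5 + V)
y = -15 (y = (-3 - 2)*(5 - 2) = -5*3 = -15)
(p(3, w)*M)*y = -6*26*(-15) = -156*(-15) = 2340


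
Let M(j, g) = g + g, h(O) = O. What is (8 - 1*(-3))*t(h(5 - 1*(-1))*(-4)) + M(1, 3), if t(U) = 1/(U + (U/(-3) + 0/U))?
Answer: 85/16 ≈ 5.3125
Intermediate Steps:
t(U) = 3/(2*U) (t(U) = 1/(U + (U*(-⅓) + 0)) = 1/(U + (-U/3 + 0)) = 1/(U - U/3) = 1/(2*U/3) = 3/(2*U))
M(j, g) = 2*g
(8 - 1*(-3))*t(h(5 - 1*(-1))*(-4)) + M(1, 3) = (8 - 1*(-3))*(3/(2*(((5 - 1*(-1))*(-4))))) + 2*3 = (8 + 3)*(3/(2*(((5 + 1)*(-4))))) + 6 = 11*(3/(2*((6*(-4))))) + 6 = 11*((3/2)/(-24)) + 6 = 11*((3/2)*(-1/24)) + 6 = 11*(-1/16) + 6 = -11/16 + 6 = 85/16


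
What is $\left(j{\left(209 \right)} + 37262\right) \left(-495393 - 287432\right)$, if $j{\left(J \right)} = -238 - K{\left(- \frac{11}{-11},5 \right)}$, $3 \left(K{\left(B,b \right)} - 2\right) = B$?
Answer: $- \frac{86944458625}{3} \approx -2.8981 \cdot 10^{10}$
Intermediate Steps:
$K{\left(B,b \right)} = 2 + \frac{B}{3}$
$j{\left(J \right)} = - \frac{721}{3}$ ($j{\left(J \right)} = -238 - \left(2 + \frac{\left(-11\right) \frac{1}{-11}}{3}\right) = -238 - \left(2 + \frac{\left(-11\right) \left(- \frac{1}{11}\right)}{3}\right) = -238 - \left(2 + \frac{1}{3} \cdot 1\right) = -238 - \left(2 + \frac{1}{3}\right) = -238 - \frac{7}{3} = - \frac{721}{3}$)
$\left(j{\left(209 \right)} + 37262\right) \left(-495393 - 287432\right) = \left(- \frac{721}{3} + 37262\right) \left(-495393 - 287432\right) = \frac{111065}{3} \left(-782825\right) = - \frac{86944458625}{3}$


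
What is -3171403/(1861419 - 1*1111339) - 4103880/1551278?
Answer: -3998983006717/581791301120 ≈ -6.8736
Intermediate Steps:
-3171403/(1861419 - 1*1111339) - 4103880/1551278 = -3171403/(1861419 - 1111339) - 4103880*1/1551278 = -3171403/750080 - 2051940/775639 = -3998983006717/581791301120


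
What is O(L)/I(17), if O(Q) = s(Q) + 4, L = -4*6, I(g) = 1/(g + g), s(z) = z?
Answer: -680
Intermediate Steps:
I(g) = 1/(2*g)
L = -24
O(Q) = 4 + Q (O(Q) = Q + 4 = 4 + Q)
O(L)/I(17) = (4 - 24)/(((½)/17)) = -20/((½)*(1/17)) = -20/1/34 = -20*34 = -680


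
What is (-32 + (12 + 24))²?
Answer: 16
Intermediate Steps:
(-32 + (12 + 24))² = (-32 + 36)² = 4² = 16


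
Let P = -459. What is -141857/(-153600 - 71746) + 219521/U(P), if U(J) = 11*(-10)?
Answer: -1123922159/563365 ≈ -1995.0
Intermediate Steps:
U(J) = -110
-141857/(-153600 - 71746) + 219521/U(P) = -141857/(-153600 - 71746) + 219521/(-110) = -141857/(-225346) + 219521*(-1/110) = -141857*(-1/225346) - 219521/110 = 141857/225346 - 219521/110 = -1123922159/563365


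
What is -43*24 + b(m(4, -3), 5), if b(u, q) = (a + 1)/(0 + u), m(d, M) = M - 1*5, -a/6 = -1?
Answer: -8263/8 ≈ -1032.9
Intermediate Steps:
a = 6 (a = -6*(-1) = 6)
m(d, M) = -5 + M (m(d, M) = M - 5 = -5 + M)
b(u, q) = 7/u (b(u, q) = (6 + 1)/(0 + u) = 7/u)
-43*24 + b(m(4, -3), 5) = -43*24 + 7/(-5 - 3) = -1032 + 7/(-8) = -1032 + 7*(-1/8) = -1032 - 7/8 = -8263/8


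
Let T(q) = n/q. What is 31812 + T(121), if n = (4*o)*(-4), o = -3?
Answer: 3849300/121 ≈ 31812.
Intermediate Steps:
n = 48 (n = (4*(-3))*(-4) = -12*(-4) = 48)
T(q) = 48/q
31812 + T(121) = 31812 + 48/121 = 3849300/121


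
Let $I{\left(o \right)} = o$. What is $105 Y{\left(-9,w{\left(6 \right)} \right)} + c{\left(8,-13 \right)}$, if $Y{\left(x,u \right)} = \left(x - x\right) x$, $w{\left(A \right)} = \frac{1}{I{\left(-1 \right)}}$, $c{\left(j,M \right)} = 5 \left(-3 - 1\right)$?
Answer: $-20$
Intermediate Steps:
$c{\left(j,M \right)} = -20$ ($c{\left(j,M \right)} = 5 \left(-4\right) = -20$)
$w{\left(A \right)} = -1$ ($w{\left(A \right)} = \frac{1}{-1} = -1$)
$Y{\left(x,u \right)} = 0$ ($Y{\left(x,u \right)} = 0 x = 0$)
$105 Y{\left(-9,w{\left(6 \right)} \right)} + c{\left(8,-13 \right)} = 105 \cdot 0 - 20 = 0 - 20 = -20$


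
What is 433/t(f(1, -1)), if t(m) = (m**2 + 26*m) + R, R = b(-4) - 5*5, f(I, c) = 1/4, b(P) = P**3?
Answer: -6928/1319 ≈ -5.2525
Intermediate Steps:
f(I, c) = 1/4
R = -89 (R = (-4)**3 - 5*5 = -64 - 25 = -89)
t(m) = -89 + m**2 + 26*m (t(m) = (m**2 + 26*m) - 89 = -89 + m**2 + 26*m)
433/t(f(1, -1)) = 433/(-89 + (1/4)**2 + 26*(1/4)) = 433/(-89 + 1/16 + 13/2) = 433/(-1319/16) = 433*(-16/1319) = -6928/1319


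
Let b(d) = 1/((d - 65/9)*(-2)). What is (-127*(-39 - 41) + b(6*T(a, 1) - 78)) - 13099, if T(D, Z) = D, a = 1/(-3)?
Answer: -4614221/1570 ≈ -2939.0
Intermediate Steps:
a = -1/3 ≈ -0.33333
b(d) = -1/(2*(-65/9 + d)) (b(d) = -1/2/(d - 65*1/9) = -1/2/(d - 65/9) = -1/2/(-65/9 + d) = -1/(2*(-65/9 + d)))
(-127*(-39 - 41) + b(6*T(a, 1) - 78)) - 13099 = (-127*(-39 - 41) - 9/(-130 + 18*(6*(-1/3) - 78))) - 13099 = (-127*(-80) - 9/(-130 + 18*(-2 - 78))) - 13099 = (10160 - 9/(-130 + 18*(-80))) - 13099 = (10160 - 9/(-130 - 1440)) - 13099 = (10160 - 9/(-1570)) - 13099 = (10160 - 9*(-1/1570)) - 13099 = (10160 + 9/1570) - 13099 = 15951209/1570 - 13099 = -4614221/1570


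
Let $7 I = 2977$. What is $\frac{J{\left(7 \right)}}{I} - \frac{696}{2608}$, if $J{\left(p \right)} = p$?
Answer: $- \frac{243025}{970502} \approx -0.25041$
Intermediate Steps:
$I = \frac{2977}{7}$ ($I = \frac{1}{7} \cdot 2977 = \frac{2977}{7} \approx 425.29$)
$\frac{J{\left(7 \right)}}{I} - \frac{696}{2608} = \frac{7}{\frac{2977}{7}} - \frac{696}{2608} = 7 \cdot \frac{7}{2977} - \frac{87}{326} = \frac{49}{2977} - \frac{87}{326} = - \frac{243025}{970502}$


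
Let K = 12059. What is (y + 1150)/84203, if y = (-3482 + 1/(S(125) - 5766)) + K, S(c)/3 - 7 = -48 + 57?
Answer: 55618985/481472754 ≈ 0.11552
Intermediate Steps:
S(c) = 48 (S(c) = 21 + 3*(-48 + 57) = 21 + 3*9 = 21 + 27 = 48)
y = 49043285/5718 (y = (-3482 + 1/(48 - 5766)) + 12059 = (-3482 + 1/(-5718)) + 12059 = (-3482 - 1/5718) + 12059 = -19910077/5718 + 12059 = 49043285/5718 ≈ 8577.0)
(y + 1150)/84203 = (49043285/5718 + 1150)/84203 = (55618985/5718)*(1/84203) = 55618985/481472754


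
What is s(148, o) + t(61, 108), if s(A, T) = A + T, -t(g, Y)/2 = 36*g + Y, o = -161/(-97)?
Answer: -432459/97 ≈ -4458.3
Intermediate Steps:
o = 161/97 (o = -161*(-1/97) = 161/97 ≈ 1.6598)
t(g, Y) = -72*g - 2*Y (t(g, Y) = -2*(36*g + Y) = -2*(Y + 36*g) = -72*g - 2*Y)
s(148, o) + t(61, 108) = (148 + 161/97) + (-72*61 - 2*108) = 14517/97 + (-4392 - 216) = 14517/97 - 4608 = -432459/97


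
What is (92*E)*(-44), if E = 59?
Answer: -238832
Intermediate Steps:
(92*E)*(-44) = (92*59)*(-44) = 5428*(-44) = -238832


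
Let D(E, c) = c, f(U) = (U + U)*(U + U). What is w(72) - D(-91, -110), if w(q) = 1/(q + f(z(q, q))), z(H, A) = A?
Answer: 2288881/20808 ≈ 110.00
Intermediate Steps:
f(U) = 4*U**2 (f(U) = (2*U)*(2*U) = 4*U**2)
w(q) = 1/(q + 4*q**2)
w(72) - D(-91, -110) = 1/(72*(1 + 4*72)) - 1*(-110) = 1/(72*(1 + 288)) + 110 = (1/72)/289 + 110 = (1/72)*(1/289) + 110 = 1/20808 + 110 = 2288881/20808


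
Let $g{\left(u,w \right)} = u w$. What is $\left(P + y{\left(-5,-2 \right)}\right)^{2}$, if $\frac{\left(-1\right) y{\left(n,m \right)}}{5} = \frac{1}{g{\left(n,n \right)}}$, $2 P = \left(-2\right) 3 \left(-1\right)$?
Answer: $\frac{196}{25} \approx 7.84$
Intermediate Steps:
$P = 3$ ($P = \frac{\left(-2\right) 3 \left(-1\right)}{2} = \frac{\left(-6\right) \left(-1\right)}{2} = \frac{1}{2} \cdot 6 = 3$)
$y{\left(n,m \right)} = - \frac{5}{n^{2}}$ ($y{\left(n,m \right)} = - \frac{5}{n n} = - \frac{5}{n^{2}}$)
$\left(P + y{\left(-5,-2 \right)}\right)^{2} = \left(3 - \frac{5}{25}\right)^{2} = \left(3 - \frac{1}{5}\right)^{2} = \left(\frac{14}{5}\right)^{2} = \frac{196}{25}$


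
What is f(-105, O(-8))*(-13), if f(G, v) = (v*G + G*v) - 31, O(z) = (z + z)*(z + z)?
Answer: 699283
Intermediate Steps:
O(z) = 4*z**2 (O(z) = (2*z)*(2*z) = 4*z**2)
f(G, v) = -31 + 2*G*v (f(G, v) = (G*v + G*v) - 31 = 2*G*v - 31 = -31 + 2*G*v)
f(-105, O(-8))*(-13) = (-31 + 2*(-105)*(4*(-8)**2))*(-13) = (-31 + 2*(-105)*(4*64))*(-13) = (-31 + 2*(-105)*256)*(-13) = (-31 - 53760)*(-13) = -53791*(-13) = 699283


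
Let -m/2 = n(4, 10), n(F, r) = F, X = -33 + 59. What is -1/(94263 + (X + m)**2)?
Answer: -1/94587 ≈ -1.0572e-5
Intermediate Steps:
X = 26
m = -8 (m = -2*4 = -8)
-1/(94263 + (X + m)**2) = -1/(94263 + (26 - 8)**2) = -1/(94263 + 18**2) = -1/(94263 + 324) = -1/94587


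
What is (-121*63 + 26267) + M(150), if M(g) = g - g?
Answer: 18644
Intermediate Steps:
M(g) = 0
(-121*63 + 26267) + M(150) = (-121*63 + 26267) + 0 = (-7623 + 26267) + 0 = 18644 + 0 = 18644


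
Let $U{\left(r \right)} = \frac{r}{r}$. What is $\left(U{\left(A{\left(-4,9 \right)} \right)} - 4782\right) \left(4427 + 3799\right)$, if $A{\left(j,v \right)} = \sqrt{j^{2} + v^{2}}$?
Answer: $-39328506$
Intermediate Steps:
$U{\left(r \right)} = 1$
$\left(U{\left(A{\left(-4,9 \right)} \right)} - 4782\right) \left(4427 + 3799\right) = \left(1 - 4782\right) \left(4427 + 3799\right) = \left(-4781\right) 8226 = -39328506$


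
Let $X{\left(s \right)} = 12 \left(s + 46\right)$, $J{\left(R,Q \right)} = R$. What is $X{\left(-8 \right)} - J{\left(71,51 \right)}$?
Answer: $385$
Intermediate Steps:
$X{\left(s \right)} = 552 + 12 s$ ($X{\left(s \right)} = 12 \left(46 + s\right) = 552 + 12 s$)
$X{\left(-8 \right)} - J{\left(71,51 \right)} = \left(552 + 12 \left(-8\right)\right) - 71 = \left(552 - 96\right) - 71 = 456 - 71 = 385$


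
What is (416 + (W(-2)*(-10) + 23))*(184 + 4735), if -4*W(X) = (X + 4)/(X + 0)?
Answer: 4294287/2 ≈ 2.1471e+6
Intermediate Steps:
W(X) = -(4 + X)/(4*X) (W(X) = -(X + 4)/(4*(X + 0)) = -(4 + X)/(4*X))
(416 + (W(-2)*(-10) + 23))*(184 + 4735) = (416 + (((¼)*(-4 - 1*(-2))/(-2))*(-10) + 23))*(184 + 4735) = (416 + (((¼)*(-½)*(-4 + 2))*(-10) + 23))*4919 = (416 + (((¼)*(-½)*(-2))*(-10) + 23))*4919 = (416 + ((¼)*(-10) + 23))*4919 = (416 + (-5/2 + 23))*4919 = (416 + 41/2)*4919 = (873/2)*4919 = 4294287/2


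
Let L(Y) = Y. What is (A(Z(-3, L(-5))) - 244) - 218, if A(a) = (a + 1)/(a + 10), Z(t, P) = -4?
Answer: -925/2 ≈ -462.50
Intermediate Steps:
A(a) = (1 + a)/(10 + a)
(A(Z(-3, L(-5))) - 244) - 218 = ((1 - 4)/(10 - 4) - 244) - 218 = (-3/6 - 244) - 218 = ((⅙)*(-3) - 244) - 218 = (-½ - 244) - 218 = -489/2 - 218 = -925/2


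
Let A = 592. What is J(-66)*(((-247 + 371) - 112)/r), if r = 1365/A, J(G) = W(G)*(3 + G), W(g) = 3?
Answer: -63936/65 ≈ -983.63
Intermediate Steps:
J(G) = 9 + 3*G (J(G) = 3*(3 + G) = 9 + 3*G)
r = 1365/592 ≈ 2.3057
J(-66)*(((-247 + 371) - 112)/r) = (9 + 3*(-66))*(((-247 + 371) - 112)/(1365/592)) = (9 - 198)*((124 - 112)*(592/1365)) = -2268*592/1365 = -189*2368/455 = -63936/65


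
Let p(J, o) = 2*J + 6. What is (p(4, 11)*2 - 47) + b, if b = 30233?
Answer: 30214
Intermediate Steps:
p(J, o) = 6 + 2*J
(p(4, 11)*2 - 47) + b = ((6 + 2*4)*2 - 47) + 30233 = ((6 + 8)*2 - 47) + 30233 = (14*2 - 47) + 30233 = (28 - 47) + 30233 = -19 + 30233 = 30214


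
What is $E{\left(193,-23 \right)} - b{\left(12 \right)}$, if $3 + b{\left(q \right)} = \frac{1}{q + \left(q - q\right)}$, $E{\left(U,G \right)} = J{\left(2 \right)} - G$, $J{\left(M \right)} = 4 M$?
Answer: $\frac{407}{12} \approx 33.917$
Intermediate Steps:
$E{\left(U,G \right)} = 8 - G$ ($E{\left(U,G \right)} = 4 \cdot 2 - G = 8 - G$)
$b{\left(q \right)} = -3 + \frac{1}{q}$ ($b{\left(q \right)} = -3 + \frac{1}{q + \left(q - q\right)} = -3 + \frac{1}{q + 0} = -3 + \frac{1}{q}$)
$E{\left(193,-23 \right)} - b{\left(12 \right)} = \left(8 - -23\right) - \left(-3 + \frac{1}{12}\right) = \left(8 + 23\right) - \left(-3 + \frac{1}{12}\right) = 31 - - \frac{35}{12} = 31 + \frac{35}{12} = \frac{407}{12}$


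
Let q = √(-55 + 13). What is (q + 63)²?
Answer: (63 + I*√42)² ≈ 3927.0 + 816.57*I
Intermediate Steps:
q = I*√42 (q = √(-42) = I*√42 ≈ 6.4807*I)
(q + 63)² = (I*√42 + 63)² = (63 + I*√42)²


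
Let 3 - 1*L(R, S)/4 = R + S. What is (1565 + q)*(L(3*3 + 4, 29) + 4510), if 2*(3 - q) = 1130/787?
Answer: 5370445654/787 ≈ 6.8239e+6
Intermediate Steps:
q = 1796/787 (q = 3 - 565/787 = 1796/787 ≈ 2.2821)
L(R, S) = 12 - 4*R - 4*S (L(R, S) = 12 - 4*(R + S) = 12 + (-4*R - 4*S) = 12 - 4*R - 4*S)
(1565 + q)*(L(3*3 + 4, 29) + 4510) = (1565 + 1796/787)*((12 - 4*(3*3 + 4) - 4*29) + 4510) = 1233451*((12 - 4*(9 + 4) - 116) + 4510)/787 = 1233451*((12 - 4*13 - 116) + 4510)/787 = 1233451*((12 - 52 - 116) + 4510)/787 = 1233451*(-156 + 4510)/787 = (1233451/787)*4354 = 5370445654/787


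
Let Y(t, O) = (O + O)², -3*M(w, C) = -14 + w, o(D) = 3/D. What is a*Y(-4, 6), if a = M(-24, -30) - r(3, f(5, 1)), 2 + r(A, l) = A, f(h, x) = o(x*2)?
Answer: 1680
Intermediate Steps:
M(w, C) = 14/3 - w/3 (M(w, C) = -(-14 + w)/3 = 14/3 - w/3)
f(h, x) = 3/(2*x) (f(h, x) = 3/((x*2)) = 3/((2*x)) = 3*(1/(2*x)) = 3/(2*x))
r(A, l) = -2 + A
Y(t, O) = 4*O² (Y(t, O) = (2*O)² = 4*O²)
a = 35/3 (a = (14/3 - ⅓*(-24)) - (-2 + 3) = (14/3 + 8) - 1*1 = 38/3 - 1 = 35/3 ≈ 11.667)
a*Y(-4, 6) = 35*(4*6²)/3 = 35*(4*36)/3 = (35/3)*144 = 1680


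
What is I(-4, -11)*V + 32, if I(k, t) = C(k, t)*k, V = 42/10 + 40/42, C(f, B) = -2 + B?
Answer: 31492/105 ≈ 299.92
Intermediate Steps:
V = 541/105 (V = 42*(⅒) + 40*(1/42) = 21/5 + 20/21 = 541/105 ≈ 5.1524)
I(k, t) = k*(-2 + t) (I(k, t) = (-2 + t)*k = k*(-2 + t))
I(-4, -11)*V + 32 = -4*(-2 - 11)*(541/105) + 32 = -4*(-13)*(541/105) + 32 = 52*(541/105) + 32 = 28132/105 + 32 = 31492/105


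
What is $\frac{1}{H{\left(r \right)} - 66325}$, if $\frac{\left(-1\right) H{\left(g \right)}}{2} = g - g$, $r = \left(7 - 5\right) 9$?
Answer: $- \frac{1}{66325} \approx -1.5077 \cdot 10^{-5}$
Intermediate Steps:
$r = 18$ ($r = 2 \cdot 9 = 18$)
$H{\left(g \right)} = 0$ ($H{\left(g \right)} = - 2 \left(g - g\right) = \left(-2\right) 0 = 0$)
$\frac{1}{H{\left(r \right)} - 66325} = \frac{1}{0 - 66325} = \frac{1}{-66325} = - \frac{1}{66325}$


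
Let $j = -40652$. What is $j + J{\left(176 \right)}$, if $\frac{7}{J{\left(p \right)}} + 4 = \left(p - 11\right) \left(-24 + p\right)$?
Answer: $- \frac{1019389545}{25076} \approx -40652.0$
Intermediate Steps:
$J{\left(p \right)} = \frac{7}{-4 + \left(-24 + p\right) \left(-11 + p\right)}$ ($J{\left(p \right)} = \frac{7}{-4 + \left(p - 11\right) \left(-24 + p\right)} = \frac{7}{-4 + \left(-11 + p\right) \left(-24 + p\right)} = \frac{7}{-4 + \left(-24 + p\right) \left(-11 + p\right)}$)
$j + J{\left(176 \right)} = -40652 + \frac{7}{260 + 176^{2} - 6160} = -40652 + \frac{7}{260 + 30976 - 6160} = -40652 + \frac{7}{25076} = - \frac{1019389545}{25076}$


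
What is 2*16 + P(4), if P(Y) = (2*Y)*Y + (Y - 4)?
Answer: 64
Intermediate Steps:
P(Y) = -4 + Y + 2*Y**2 (P(Y) = 2*Y**2 + (-4 + Y) = -4 + Y + 2*Y**2)
2*16 + P(4) = 2*16 + (-4 + 4 + 2*4**2) = 32 + (-4 + 4 + 2*16) = 32 + (-4 + 4 + 32) = 32 + 32 = 64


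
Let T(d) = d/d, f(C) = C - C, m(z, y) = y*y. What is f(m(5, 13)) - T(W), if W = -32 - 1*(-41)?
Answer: -1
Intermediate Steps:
m(z, y) = y**2
W = 9 (W = -32 + 41 = 9)
f(C) = 0
T(d) = 1
f(m(5, 13)) - T(W) = 0 - 1*1 = 0 - 1 = -1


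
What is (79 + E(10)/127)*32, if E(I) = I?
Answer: 321376/127 ≈ 2530.5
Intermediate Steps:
(79 + E(10)/127)*32 = (79 + 10/127)*32 = (10043/127)*32 = 321376/127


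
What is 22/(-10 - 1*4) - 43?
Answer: -312/7 ≈ -44.571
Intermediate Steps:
22/(-10 - 1*4) - 43 = 22/(-10 - 4) - 43 = 22/(-14) - 43 = 22*(-1/14) - 43 = -11/7 - 43 = -312/7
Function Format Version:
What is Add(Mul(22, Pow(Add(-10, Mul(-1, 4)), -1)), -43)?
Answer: Rational(-312, 7) ≈ -44.571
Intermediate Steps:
Add(Mul(22, Pow(Add(-10, Mul(-1, 4)), -1)), -43) = Add(Mul(22, Pow(Add(-10, -4), -1)), -43) = Add(Mul(22, Pow(-14, -1)), -43) = Add(Mul(22, Rational(-1, 14)), -43) = Add(Rational(-11, 7), -43) = Rational(-312, 7)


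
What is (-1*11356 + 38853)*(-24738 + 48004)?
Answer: 639745202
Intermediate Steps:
(-1*11356 + 38853)*(-24738 + 48004) = (-11356 + 38853)*23266 = 27497*23266 = 639745202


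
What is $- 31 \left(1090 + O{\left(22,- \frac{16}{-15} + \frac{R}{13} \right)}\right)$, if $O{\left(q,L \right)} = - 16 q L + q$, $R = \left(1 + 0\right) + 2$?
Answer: $- \frac{3961304}{195} \approx -20314.0$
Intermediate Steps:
$R = 3$ ($R = 1 + 2 = 3$)
$O{\left(q,L \right)} = q - 16 L q$ ($O{\left(q,L \right)} = - 16 L q + q = q - 16 L q$)
$- 31 \left(1090 + O{\left(22,- \frac{16}{-15} + \frac{R}{13} \right)}\right) = - 31 \left(1090 + 22 \left(1 - 16 \left(- \frac{16}{-15} + \frac{3}{13}\right)\right)\right) = - 31 \left(1090 + 22 \left(1 - 16 \left(\left(-16\right) \left(- \frac{1}{15}\right) + 3 \cdot \frac{1}{13}\right)\right)\right) = - 31 \left(1090 + 22 \left(1 - 16 \left(\frac{16}{15} + \frac{3}{13}\right)\right)\right) = - 31 \left(1090 + 22 \left(1 - \frac{4048}{195}\right)\right) = - 31 \left(1090 + 22 \left(- \frac{3853}{195}\right)\right) = - 31 \left(1090 - \frac{84766}{195}\right) = \left(-31\right) \frac{127784}{195} = - \frac{3961304}{195}$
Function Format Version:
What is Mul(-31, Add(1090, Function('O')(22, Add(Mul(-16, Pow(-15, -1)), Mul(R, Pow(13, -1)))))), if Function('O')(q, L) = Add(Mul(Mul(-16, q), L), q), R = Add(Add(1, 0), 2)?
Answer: Rational(-3961304, 195) ≈ -20314.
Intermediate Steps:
R = 3 (R = Add(1, 2) = 3)
Function('O')(q, L) = Add(q, Mul(-16, L, q)) (Function('O')(q, L) = Add(Mul(-16, L, q), q) = Add(q, Mul(-16, L, q)))
Mul(-31, Add(1090, Function('O')(22, Add(Mul(-16, Pow(-15, -1)), Mul(R, Pow(13, -1)))))) = Mul(-31, Add(1090, Mul(22, Add(1, Mul(-16, Add(Mul(-16, Pow(-15, -1)), Mul(3, Pow(13, -1)))))))) = Mul(-31, Add(1090, Mul(22, Add(1, Mul(-16, Add(Mul(-16, Rational(-1, 15)), Mul(3, Rational(1, 13)))))))) = Mul(-31, Add(1090, Mul(22, Add(1, Mul(-16, Add(Rational(16, 15), Rational(3, 13))))))) = Mul(-31, Add(1090, Mul(22, Add(1, Mul(-16, Rational(253, 195)))))) = Mul(-31, Add(1090, Mul(22, Add(1, Rational(-4048, 195))))) = Mul(-31, Add(1090, Mul(22, Rational(-3853, 195)))) = Mul(-31, Add(1090, Rational(-84766, 195))) = Mul(-31, Rational(127784, 195)) = Rational(-3961304, 195)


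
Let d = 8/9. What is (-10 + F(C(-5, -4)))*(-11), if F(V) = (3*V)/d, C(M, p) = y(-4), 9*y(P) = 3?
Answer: 781/8 ≈ 97.625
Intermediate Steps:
y(P) = 1/3 (y(P) = (1/9)*3 = 1/3)
C(M, p) = 1/3
d = 8/9 (d = 8*(1/9) = 8/9 ≈ 0.88889)
F(V) = 27*V/8 (F(V) = (3*V)/(8/9) = (3*V)*(9/8) = 27*V/8)
(-10 + F(C(-5, -4)))*(-11) = (-10 + (27/8)*(1/3))*(-11) = (-10 + 9/8)*(-11) = -71/8*(-11) = 781/8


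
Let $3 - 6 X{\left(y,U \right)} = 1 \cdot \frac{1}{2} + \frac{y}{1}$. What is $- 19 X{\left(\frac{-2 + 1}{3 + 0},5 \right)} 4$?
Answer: $- \frac{323}{9} \approx -35.889$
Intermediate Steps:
$X{\left(y,U \right)} = \frac{5}{12} - \frac{y}{6}$ ($X{\left(y,U \right)} = \frac{1}{2} - \frac{1 \cdot \frac{1}{2} + \frac{y}{1}}{6} = \frac{1}{2} - \frac{1 \cdot \frac{1}{2} + y 1}{6} = \frac{1}{2} - \frac{\frac{1}{2} + y}{6} = \frac{1}{2} - \left(\frac{1}{12} + \frac{y}{6}\right) = \frac{5}{12} - \frac{y}{6}$)
$- 19 X{\left(\frac{-2 + 1}{3 + 0},5 \right)} 4 = - 19 \left(\frac{5}{12} - \frac{\left(-2 + 1\right) \frac{1}{3 + 0}}{6}\right) 4 = - 19 \left(\frac{5}{12} - \frac{\left(-1\right) \frac{1}{3}}{6}\right) 4 = - 19 \left(\frac{5}{12} - - \frac{1}{18}\right) 4 = - 19 \left(\frac{5}{12} + \frac{1}{18}\right) 4 = \left(-19\right) \frac{17}{36} \cdot 4 = \left(- \frac{323}{36}\right) 4 = - \frac{323}{9}$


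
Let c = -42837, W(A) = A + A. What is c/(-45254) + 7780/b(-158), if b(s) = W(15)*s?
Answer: -7451437/10725198 ≈ -0.69476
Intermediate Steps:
W(A) = 2*A
b(s) = 30*s (b(s) = (2*15)*s = 30*s)
c/(-45254) + 7780/b(-158) = -42837/(-45254) + 7780/((30*(-158))) = -42837*(-1/45254) + 7780/(-4740) = 42837/45254 + 7780*(-1/4740) = 42837/45254 - 389/237 = -7451437/10725198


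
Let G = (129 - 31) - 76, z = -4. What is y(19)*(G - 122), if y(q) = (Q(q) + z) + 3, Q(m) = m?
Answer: -1800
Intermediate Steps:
G = 22 (G = 98 - 76 = 22)
y(q) = -1 + q (y(q) = (q - 4) + 3 = (-4 + q) + 3 = -1 + q)
y(19)*(G - 122) = (-1 + 19)*(22 - 122) = 18*(-100) = -1800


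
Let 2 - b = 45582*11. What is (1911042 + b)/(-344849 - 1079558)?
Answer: -1409642/1424407 ≈ -0.98963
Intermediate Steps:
b = -501400 (b = 2 - 45582*11 = 2 - 1*501402 = 2 - 501402 = -501400)
(1911042 + b)/(-344849 - 1079558) = (1911042 - 501400)/(-344849 - 1079558) = 1409642/(-1424407) = 1409642*(-1/1424407) = -1409642/1424407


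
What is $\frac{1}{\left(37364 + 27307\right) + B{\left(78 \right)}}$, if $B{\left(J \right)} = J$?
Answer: $\frac{1}{64749} \approx 1.5444 \cdot 10^{-5}$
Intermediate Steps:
$\frac{1}{\left(37364 + 27307\right) + B{\left(78 \right)}} = \frac{1}{\left(37364 + 27307\right) + 78} = \frac{1}{64671 + 78} = \frac{1}{64749}$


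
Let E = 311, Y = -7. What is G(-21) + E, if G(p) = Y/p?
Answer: 934/3 ≈ 311.33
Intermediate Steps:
G(p) = -7/p
G(-21) + E = -7/(-21) + 311 = -7*(-1/21) + 311 = ⅓ + 311 = 934/3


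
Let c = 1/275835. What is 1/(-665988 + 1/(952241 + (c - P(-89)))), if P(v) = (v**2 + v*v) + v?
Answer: -258316167481/172035467748060393 ≈ -1.5015e-6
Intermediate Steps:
P(v) = v + 2*v**2 (P(v) = (v**2 + v**2) + v = 2*v**2 + v = v + 2*v**2)
c = 1/275835 ≈ 3.6254e-6
1/(-665988 + 1/(952241 + (c - P(-89)))) = 1/(-665988 + 1/(952241 + (1/275835 - (-89)*(1 + 2*(-89))))) = 1/(-665988 + 1/(952241 + (1/275835 - (-89)*(1 - 178)))) = 1/(-665988 + 1/(952241 + (1/275835 - (-89)*(-177)))) = 1/(-665988 + 1/(952241 + (1/275835 - 1*15753))) = 1/(-665988 + 1/(952241 + (1/275835 - 15753))) = 1/(-665988 + 1/(952241 - 4345228754/275835)) = 1/(-665988 + 1/(258316167481/275835)) = 1/(-665988 + 275835/258316167481) = 1/(-172035467748060393/258316167481) = -258316167481/172035467748060393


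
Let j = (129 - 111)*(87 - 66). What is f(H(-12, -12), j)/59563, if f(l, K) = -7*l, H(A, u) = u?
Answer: 12/8509 ≈ 0.0014103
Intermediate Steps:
j = 378 (j = 18*21 = 378)
f(H(-12, -12), j)/59563 = -7*(-12)/59563 = 84*(1/59563) = 12/8509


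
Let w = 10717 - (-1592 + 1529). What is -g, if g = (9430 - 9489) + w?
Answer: -10721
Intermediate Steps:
w = 10780 (w = 10717 - 1*(-63) = 10717 + 63 = 10780)
g = 10721 (g = (9430 - 9489) + 10780 = -59 + 10780 = 10721)
-g = -1*10721 = -10721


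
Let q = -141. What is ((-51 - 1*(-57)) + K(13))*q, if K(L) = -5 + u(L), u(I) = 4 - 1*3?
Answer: -282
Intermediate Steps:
u(I) = 1 (u(I) = 4 - 3 = 1)
K(L) = -4 (K(L) = -5 + 1 = -4)
((-51 - 1*(-57)) + K(13))*q = ((-51 - 1*(-57)) - 4)*(-141) = ((-51 + 57) - 4)*(-141) = (6 - 4)*(-141) = 2*(-141) = -282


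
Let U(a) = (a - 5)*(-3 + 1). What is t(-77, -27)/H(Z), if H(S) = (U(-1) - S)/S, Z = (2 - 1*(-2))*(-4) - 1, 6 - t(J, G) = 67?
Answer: 1037/29 ≈ 35.759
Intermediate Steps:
t(J, G) = -61 (t(J, G) = 6 - 1*67 = 6 - 67 = -61)
U(a) = 10 - 2*a (U(a) = (-5 + a)*(-2) = 10 - 2*a)
Z = -17 (Z = (2 + 2)*(-4) - 1 = 4*(-4) - 1 = -16 - 1 = -17)
H(S) = (12 - S)/S (H(S) = ((10 - 2*(-1)) - S)/S = ((10 + 2) - S)/S = (12 - S)/S)
t(-77, -27)/H(Z) = -61*(-17/(12 - 1*(-17))) = -61*(-17/(12 + 17)) = -61/((-1/17*29)) = -61/(-29/17) = -61*(-17/29) = 1037/29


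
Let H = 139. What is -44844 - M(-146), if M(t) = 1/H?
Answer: -6233317/139 ≈ -44844.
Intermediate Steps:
M(t) = 1/139
-44844 - M(-146) = -44844 - 1*1/139 = -44844 - 1/139 = -6233317/139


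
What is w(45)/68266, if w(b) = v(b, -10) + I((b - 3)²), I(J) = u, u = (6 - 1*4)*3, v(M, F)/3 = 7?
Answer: 27/68266 ≈ 0.00039551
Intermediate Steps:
v(M, F) = 21 (v(M, F) = 3*7 = 21)
u = 6 (u = (6 - 4)*3 = 2*3 = 6)
I(J) = 6
w(b) = 27 (w(b) = 21 + 6 = 27)
w(45)/68266 = 27/68266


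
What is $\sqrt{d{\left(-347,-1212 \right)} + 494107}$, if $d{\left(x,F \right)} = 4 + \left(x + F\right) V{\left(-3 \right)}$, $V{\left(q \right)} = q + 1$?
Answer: $\sqrt{497229} \approx 705.14$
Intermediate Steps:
$V{\left(q \right)} = 1 + q$
$d{\left(x,F \right)} = 4 - 2 F - 2 x$ ($d{\left(x,F \right)} = 4 + \left(x + F\right) \left(1 - 3\right) = 4 + \left(F + x\right) \left(-2\right) = 4 - \left(2 F + 2 x\right) = 4 - 2 F - 2 x$)
$\sqrt{d{\left(-347,-1212 \right)} + 494107} = \sqrt{\left(4 - -2424 - -694\right) + 494107} = \sqrt{\left(4 + 2424 + 694\right) + 494107} = \sqrt{3122 + 494107} = \sqrt{497229}$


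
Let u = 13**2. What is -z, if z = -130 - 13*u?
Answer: 2327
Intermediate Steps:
u = 169
z = -2327 (z = -130 - 13*169 = -130 - 2197 = -2327)
-z = -1*(-2327) = 2327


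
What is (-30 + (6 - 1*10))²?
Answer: 1156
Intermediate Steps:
(-30 + (6 - 1*10))² = (-30 + (6 - 10))² = (-30 - 4)² = (-34)² = 1156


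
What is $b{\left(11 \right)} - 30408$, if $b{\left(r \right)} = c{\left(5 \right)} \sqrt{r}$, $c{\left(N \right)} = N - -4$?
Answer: $-30408 + 9 \sqrt{11} \approx -30378.0$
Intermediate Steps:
$c{\left(N \right)} = 4 + N$ ($c{\left(N \right)} = N + 4 = 4 + N$)
$b{\left(r \right)} = 9 \sqrt{r}$ ($b{\left(r \right)} = \left(4 + 5\right) \sqrt{r} = 9 \sqrt{r}$)
$b{\left(11 \right)} - 30408 = 9 \sqrt{11} - 30408 = -30408 + 9 \sqrt{11}$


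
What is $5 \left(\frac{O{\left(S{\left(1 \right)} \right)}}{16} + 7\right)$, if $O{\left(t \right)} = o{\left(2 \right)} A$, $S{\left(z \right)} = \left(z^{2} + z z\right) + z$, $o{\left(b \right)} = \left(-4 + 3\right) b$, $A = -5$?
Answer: $\frac{305}{8} \approx 38.125$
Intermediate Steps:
$o{\left(b \right)} = - b$
$S{\left(z \right)} = z + 2 z^{2}$ ($S{\left(z \right)} = \left(z^{2} + z^{2}\right) + z = 2 z^{2} + z = z + 2 z^{2}$)
$O{\left(t \right)} = 10$ ($O{\left(t \right)} = \left(-1\right) 2 \left(-5\right) = \left(-2\right) \left(-5\right) = 10$)
$5 \left(\frac{O{\left(S{\left(1 \right)} \right)}}{16} + 7\right) = 5 \left(\frac{10}{16} + 7\right) = 5 \left(10 \cdot \frac{1}{16} + 7\right) = 5 \left(\frac{5}{8} + 7\right) = 5 \cdot \frac{61}{8} = \frac{305}{8}$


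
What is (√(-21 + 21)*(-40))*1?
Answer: 0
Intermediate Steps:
(√(-21 + 21)*(-40))*1 = (√0*(-40))*1 = (0*(-40))*1 = 0*1 = 0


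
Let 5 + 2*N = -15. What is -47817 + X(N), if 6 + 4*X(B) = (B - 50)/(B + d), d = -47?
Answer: -1817093/38 ≈ -47818.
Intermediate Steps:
N = -10 (N = -5/2 + (1/2)*(-15) = -5/2 - 15/2 = -10)
X(B) = -3/2 + (-50 + B)/(4*(-47 + B)) (X(B) = -3/2 + ((B - 50)/(B - 47))/4 = -3/2 + ((-50 + B)/(-47 + B))/4 = -3/2 + (-50 + B)/(4*(-47 + B)))
-47817 + X(N) = -47817 + (232 - 5*(-10))/(4*(-47 - 10)) = -47817 + (1/4)*(232 + 50)/(-57) = -47817 + (1/4)*(-1/57)*282 = -47817 - 47/38 = -1817093/38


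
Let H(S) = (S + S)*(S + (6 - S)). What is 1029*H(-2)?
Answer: -24696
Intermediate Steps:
H(S) = 12*S (H(S) = (2*S)*6 = 12*S)
1029*H(-2) = 1029*(12*(-2)) = 1029*(-24) = -24696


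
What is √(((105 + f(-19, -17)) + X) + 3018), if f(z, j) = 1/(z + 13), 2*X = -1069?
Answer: √23295/3 ≈ 50.876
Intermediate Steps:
X = -1069/2 (X = (½)*(-1069) = -1069/2 ≈ -534.50)
f(z, j) = 1/(13 + z)
√(((105 + f(-19, -17)) + X) + 3018) = √(((105 + 1/(13 - 19)) - 1069/2) + 3018) = √(((105 + 1/(-6)) - 1069/2) + 3018) = √(((105 - ⅙) - 1069/2) + 3018) = √((629/6 - 1069/2) + 3018) = √(-1289/3 + 3018) = √(7765/3) = √23295/3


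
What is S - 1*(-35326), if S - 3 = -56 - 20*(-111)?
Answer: 37493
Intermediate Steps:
S = 2167 (S = 3 + (-56 - 20*(-111)) = 3 + (-56 + 2220) = 3 + 2164 = 2167)
S - 1*(-35326) = 2167 - 1*(-35326) = 2167 + 35326 = 37493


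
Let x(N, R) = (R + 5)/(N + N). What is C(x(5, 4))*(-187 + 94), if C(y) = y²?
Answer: -7533/100 ≈ -75.330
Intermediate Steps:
x(N, R) = (5 + R)/(2*N) (x(N, R) = (5 + R)/((2*N)) = (5 + R)*(1/(2*N)) = (5 + R)/(2*N))
C(x(5, 4))*(-187 + 94) = ((½)*(5 + 4)/5)²*(-187 + 94) = ((½)*(⅕)*9)²*(-93) = (9/10)²*(-93) = (81/100)*(-93) = -7533/100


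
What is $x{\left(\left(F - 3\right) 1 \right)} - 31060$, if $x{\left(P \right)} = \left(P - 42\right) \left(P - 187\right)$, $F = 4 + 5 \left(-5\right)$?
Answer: $-17134$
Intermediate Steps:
$F = -21$ ($F = 4 - 25 = -21$)
$x{\left(P \right)} = \left(-187 + P\right) \left(-42 + P\right)$ ($x{\left(P \right)} = \left(-42 + P\right) \left(-187 + P\right) = \left(-187 + P\right) \left(-42 + P\right)$)
$x{\left(\left(F - 3\right) 1 \right)} - 31060 = \left(7854 + \left(\left(-21 - 3\right) 1\right)^{2} - 229 \left(-21 - 3\right) 1\right) - 31060 = \left(7854 + \left(\left(-24\right) 1\right)^{2} - 229 \left(\left(-24\right) 1\right)\right) - 31060 = \left(7854 + \left(-24\right)^{2} - -5496\right) - 31060 = \left(7854 + 576 + 5496\right) - 31060 = 13926 - 31060 = -17134$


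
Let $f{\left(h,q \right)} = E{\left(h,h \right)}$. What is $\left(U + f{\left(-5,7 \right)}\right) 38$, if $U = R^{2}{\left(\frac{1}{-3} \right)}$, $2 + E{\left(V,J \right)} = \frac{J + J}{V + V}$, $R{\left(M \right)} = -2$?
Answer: $114$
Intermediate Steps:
$E{\left(V,J \right)} = -2 + \frac{J}{V}$ ($E{\left(V,J \right)} = -2 + \frac{J + J}{V + V} = -2 + \frac{2 J}{2 V} = -2 + 2 J \frac{1}{2 V} = -2 + \frac{J}{V}$)
$f{\left(h,q \right)} = -1$ ($f{\left(h,q \right)} = -2 + \frac{h}{h} = -2 + 1 = -1$)
$U = 4$ ($U = \left(-2\right)^{2} = 4$)
$\left(U + f{\left(-5,7 \right)}\right) 38 = \left(4 - 1\right) 38 = 3 \cdot 38 = 114$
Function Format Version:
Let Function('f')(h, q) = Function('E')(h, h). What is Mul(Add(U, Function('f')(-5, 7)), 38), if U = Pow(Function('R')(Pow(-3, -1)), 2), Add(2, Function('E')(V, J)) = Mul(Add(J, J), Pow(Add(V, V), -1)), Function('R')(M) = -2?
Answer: 114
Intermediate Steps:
Function('E')(V, J) = Add(-2, Mul(J, Pow(V, -1))) (Function('E')(V, J) = Add(-2, Mul(Add(J, J), Pow(Add(V, V), -1))) = Add(-2, Mul(Mul(2, J), Pow(Mul(2, V), -1))) = Add(-2, Mul(Mul(2, J), Mul(Rational(1, 2), Pow(V, -1)))) = Add(-2, Mul(J, Pow(V, -1))))
Function('f')(h, q) = -1 (Function('f')(h, q) = Add(-2, Mul(h, Pow(h, -1))) = Add(-2, 1) = -1)
U = 4 (U = Pow(-2, 2) = 4)
Mul(Add(U, Function('f')(-5, 7)), 38) = Mul(Add(4, -1), 38) = Mul(3, 38) = 114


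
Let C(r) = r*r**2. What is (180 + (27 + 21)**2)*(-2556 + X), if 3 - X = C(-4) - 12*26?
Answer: -5407668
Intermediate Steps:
C(r) = r**3
X = 379 (X = 3 - ((-4)**3 - 12*26) = 3 - (-64 - 312) = 3 - 1*(-376) = 3 + 376 = 379)
(180 + (27 + 21)**2)*(-2556 + X) = (180 + (27 + 21)**2)*(-2556 + 379) = (180 + 48**2)*(-2177) = (180 + 2304)*(-2177) = 2484*(-2177) = -5407668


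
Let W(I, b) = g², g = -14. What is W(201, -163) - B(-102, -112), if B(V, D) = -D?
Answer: 84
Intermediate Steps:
W(I, b) = 196 (W(I, b) = (-14)² = 196)
W(201, -163) - B(-102, -112) = 196 - (-1)*(-112) = 196 - 1*112 = 196 - 112 = 84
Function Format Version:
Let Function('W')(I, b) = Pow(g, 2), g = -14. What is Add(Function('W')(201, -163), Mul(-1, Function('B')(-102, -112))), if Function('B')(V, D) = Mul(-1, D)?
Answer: 84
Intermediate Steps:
Function('W')(I, b) = 196 (Function('W')(I, b) = Pow(-14, 2) = 196)
Add(Function('W')(201, -163), Mul(-1, Function('B')(-102, -112))) = Add(196, Mul(-1, Mul(-1, -112))) = Add(196, Mul(-1, 112)) = Add(196, -112) = 84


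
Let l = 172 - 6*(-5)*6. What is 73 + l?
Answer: 425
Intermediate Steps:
l = 352 (l = 172 - (-30)*6 = 172 - 1*(-180) = 172 + 180 = 352)
73 + l = 73 + 352 = 425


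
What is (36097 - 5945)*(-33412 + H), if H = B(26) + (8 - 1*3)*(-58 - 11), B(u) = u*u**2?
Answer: -487889512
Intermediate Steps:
B(u) = u**3
H = 17231 (H = 26**3 + (8 - 1*3)*(-58 - 11) = 17576 + (8 - 3)*(-69) = 17576 + 5*(-69) = 17576 - 345 = 17231)
(36097 - 5945)*(-33412 + H) = (36097 - 5945)*(-33412 + 17231) = 30152*(-16181) = -487889512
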